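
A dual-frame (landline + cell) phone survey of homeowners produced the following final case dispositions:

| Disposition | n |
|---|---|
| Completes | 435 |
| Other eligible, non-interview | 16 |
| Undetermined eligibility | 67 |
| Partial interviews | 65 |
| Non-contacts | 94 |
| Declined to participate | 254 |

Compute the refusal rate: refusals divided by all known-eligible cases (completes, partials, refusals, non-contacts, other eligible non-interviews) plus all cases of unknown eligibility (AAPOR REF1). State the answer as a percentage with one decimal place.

27.3%

Top = 254
Denom = 435 + 65 + 254 + 94 + 16 + 67 = 931
REF1 = 254 / 931 = 0.2728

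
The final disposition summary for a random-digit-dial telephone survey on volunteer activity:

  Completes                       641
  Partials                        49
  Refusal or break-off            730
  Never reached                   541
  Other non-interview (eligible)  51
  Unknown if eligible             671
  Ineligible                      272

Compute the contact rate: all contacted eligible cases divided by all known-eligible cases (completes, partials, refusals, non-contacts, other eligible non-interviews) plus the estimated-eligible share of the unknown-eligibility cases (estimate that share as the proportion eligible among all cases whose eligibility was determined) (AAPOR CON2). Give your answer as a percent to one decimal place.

56.5%

Top: 641 + 49 + 730 + 51 = 1471
Determined eligible: 641 + 49 + 730 + 541 + 51 = 2012
e = 2012 / (2012 + 272) = 2012 / 2284 = 0.8809
Eligible share of unknowns: 0.8809 × 671 = 591.08
Base: 2012 + 591.08 = 2603.08
CON2 = 1471 / 2603.08 = 0.5651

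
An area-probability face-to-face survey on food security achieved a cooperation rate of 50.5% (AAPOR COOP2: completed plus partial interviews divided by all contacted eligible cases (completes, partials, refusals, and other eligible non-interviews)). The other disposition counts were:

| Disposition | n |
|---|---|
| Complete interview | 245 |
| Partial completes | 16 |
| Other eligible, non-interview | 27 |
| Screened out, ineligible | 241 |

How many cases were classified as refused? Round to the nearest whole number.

229

Numerator → 245 + 16 = 261
COOP2 = 261 / D = 0.505
D = 261 / 0.505 = 516.8
Other denominator terms total 288
refused = 516.8 − 288 ≈ 229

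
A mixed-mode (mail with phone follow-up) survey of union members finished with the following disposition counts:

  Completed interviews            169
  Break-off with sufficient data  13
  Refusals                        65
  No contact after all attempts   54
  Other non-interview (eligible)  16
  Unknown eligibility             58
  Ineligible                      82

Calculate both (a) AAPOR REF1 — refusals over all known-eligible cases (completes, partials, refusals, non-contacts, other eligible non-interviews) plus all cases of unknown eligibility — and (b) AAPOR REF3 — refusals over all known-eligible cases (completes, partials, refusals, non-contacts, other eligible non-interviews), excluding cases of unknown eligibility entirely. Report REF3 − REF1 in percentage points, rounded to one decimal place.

Top: 65
Denom: 169 + 13 + 65 + 54 + 16 + 58 = 375
REF1 = 65 / 375 = 0.1733
Denom: 169 + 13 + 65 + 54 + 16 = 317
REF3 = 65 / 317 = 0.2050
Difference = 20.50 − 17.33 = 3.17 percentage points

3.2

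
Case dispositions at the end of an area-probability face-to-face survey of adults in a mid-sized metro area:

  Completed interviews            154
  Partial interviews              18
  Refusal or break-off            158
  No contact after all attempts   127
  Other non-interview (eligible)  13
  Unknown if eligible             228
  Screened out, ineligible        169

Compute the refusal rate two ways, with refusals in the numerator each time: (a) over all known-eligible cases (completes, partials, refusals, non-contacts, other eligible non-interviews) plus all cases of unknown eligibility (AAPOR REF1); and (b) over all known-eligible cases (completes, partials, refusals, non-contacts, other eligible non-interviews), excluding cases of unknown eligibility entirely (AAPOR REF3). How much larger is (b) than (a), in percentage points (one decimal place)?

11.0

Top = 158
Base = 154 + 18 + 158 + 127 + 13 + 228 = 698
REF1 = 158 / 698 = 0.2264
Base = 154 + 18 + 158 + 127 + 13 = 470
REF3 = 158 / 470 = 0.3362
Difference = 33.62 − 22.64 = 10.98 percentage points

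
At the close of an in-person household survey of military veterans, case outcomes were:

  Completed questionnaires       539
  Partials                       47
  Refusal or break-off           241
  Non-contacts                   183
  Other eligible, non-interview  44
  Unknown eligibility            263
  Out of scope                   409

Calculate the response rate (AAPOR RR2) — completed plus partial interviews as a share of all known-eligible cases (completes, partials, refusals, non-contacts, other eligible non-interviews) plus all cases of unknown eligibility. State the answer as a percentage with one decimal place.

44.5%

Num → 539 + 47 = 586
Denom → 539 + 47 + 241 + 183 + 44 + 263 = 1317
RR2 = 586 / 1317 = 0.4450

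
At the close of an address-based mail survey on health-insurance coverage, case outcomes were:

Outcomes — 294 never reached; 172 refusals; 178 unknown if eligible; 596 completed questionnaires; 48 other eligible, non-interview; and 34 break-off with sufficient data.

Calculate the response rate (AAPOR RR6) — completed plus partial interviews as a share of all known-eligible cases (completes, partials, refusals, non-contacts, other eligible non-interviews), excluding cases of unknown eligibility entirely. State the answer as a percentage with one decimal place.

55.1%

Num → 596 + 34 = 630
Base → 596 + 34 + 172 + 294 + 48 = 1144
RR6 = 630 / 1144 = 0.5507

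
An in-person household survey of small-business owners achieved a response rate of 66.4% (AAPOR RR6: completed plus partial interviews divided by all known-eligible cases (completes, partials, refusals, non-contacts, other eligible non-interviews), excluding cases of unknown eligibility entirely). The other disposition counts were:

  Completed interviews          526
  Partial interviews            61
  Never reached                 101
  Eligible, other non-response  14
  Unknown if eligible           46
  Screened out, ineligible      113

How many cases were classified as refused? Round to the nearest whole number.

Numerator = 526 + 61 = 587
RR6 = 587 / D = 0.664
D = 587 / 0.664 = 884.0
Other denominator terms total 702
refused = 884.0 − 702 ≈ 182

182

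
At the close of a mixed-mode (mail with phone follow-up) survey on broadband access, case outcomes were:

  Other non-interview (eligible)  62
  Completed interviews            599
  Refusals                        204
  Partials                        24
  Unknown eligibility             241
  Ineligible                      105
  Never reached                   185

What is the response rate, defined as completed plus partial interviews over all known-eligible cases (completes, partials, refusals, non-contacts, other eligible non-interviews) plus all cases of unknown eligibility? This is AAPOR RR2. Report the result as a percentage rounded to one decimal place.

Top: 599 + 24 = 623
Denominator: 599 + 24 + 204 + 185 + 62 + 241 = 1315
RR2 = 623 / 1315 = 0.4738

47.4%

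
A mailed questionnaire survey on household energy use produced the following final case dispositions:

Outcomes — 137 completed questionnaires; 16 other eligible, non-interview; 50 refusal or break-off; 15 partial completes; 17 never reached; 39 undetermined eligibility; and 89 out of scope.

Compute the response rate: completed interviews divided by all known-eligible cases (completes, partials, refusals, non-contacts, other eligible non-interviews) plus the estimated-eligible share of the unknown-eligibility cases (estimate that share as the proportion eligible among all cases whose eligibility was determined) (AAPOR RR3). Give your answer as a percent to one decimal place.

52.0%

Num = 137
Determined eligible = 137 + 15 + 50 + 17 + 16 = 235
e = 235 / (235 + 89) = 235 / 324 = 0.7253
Eligible share of unknowns = 0.7253 × 39 = 28.29
Base = 235 + 28.29 = 263.29
RR3 = 137 / 263.29 = 0.5203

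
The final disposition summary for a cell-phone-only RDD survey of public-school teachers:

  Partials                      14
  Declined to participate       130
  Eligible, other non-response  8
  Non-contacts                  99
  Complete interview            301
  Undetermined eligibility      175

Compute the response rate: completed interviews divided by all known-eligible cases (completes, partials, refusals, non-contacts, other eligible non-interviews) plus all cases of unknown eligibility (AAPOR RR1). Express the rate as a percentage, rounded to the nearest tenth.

Num: 301
Denom: 301 + 14 + 130 + 99 + 8 + 175 = 727
RR1 = 301 / 727 = 0.4140

41.4%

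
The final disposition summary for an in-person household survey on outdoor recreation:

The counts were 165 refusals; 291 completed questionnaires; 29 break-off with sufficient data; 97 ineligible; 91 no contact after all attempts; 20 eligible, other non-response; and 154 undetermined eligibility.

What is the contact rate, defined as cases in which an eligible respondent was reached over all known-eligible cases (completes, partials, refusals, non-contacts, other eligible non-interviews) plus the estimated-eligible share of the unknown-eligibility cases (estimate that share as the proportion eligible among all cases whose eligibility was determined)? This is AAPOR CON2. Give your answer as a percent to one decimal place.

69.3%

Numerator → 291 + 29 + 165 + 20 = 505
Determined eligible → 291 + 29 + 165 + 91 + 20 = 596
e = 596 / (596 + 97) = 596 / 693 = 0.8600
e × U → 0.8600 × 154 = 132.44
Denominator → 596 + 132.44 = 728.44
CON2 = 505 / 728.44 = 0.6933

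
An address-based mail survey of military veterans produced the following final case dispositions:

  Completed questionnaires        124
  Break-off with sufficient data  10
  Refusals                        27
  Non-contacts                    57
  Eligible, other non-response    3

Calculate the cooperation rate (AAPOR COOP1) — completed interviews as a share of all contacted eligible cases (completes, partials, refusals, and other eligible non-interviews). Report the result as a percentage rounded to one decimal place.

75.6%

Top: 124
Denom: 124 + 10 + 27 + 3 = 164
COOP1 = 124 / 164 = 0.7561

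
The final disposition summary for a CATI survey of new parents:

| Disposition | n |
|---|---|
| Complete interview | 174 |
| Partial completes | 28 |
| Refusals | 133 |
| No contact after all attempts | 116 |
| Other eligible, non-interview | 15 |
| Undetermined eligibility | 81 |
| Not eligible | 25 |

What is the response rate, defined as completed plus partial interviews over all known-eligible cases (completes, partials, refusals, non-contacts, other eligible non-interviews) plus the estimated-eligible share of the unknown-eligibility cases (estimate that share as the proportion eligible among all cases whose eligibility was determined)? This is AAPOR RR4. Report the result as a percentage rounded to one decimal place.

Num = 174 + 28 = 202
Determined eligible = 174 + 28 + 133 + 116 + 15 = 466
e = 466 / (466 + 25) = 466 / 491 = 0.9491
Eligible share of unknowns = 0.9491 × 81 = 76.88
Base = 466 + 76.88 = 542.88
RR4 = 202 / 542.88 = 0.3721

37.2%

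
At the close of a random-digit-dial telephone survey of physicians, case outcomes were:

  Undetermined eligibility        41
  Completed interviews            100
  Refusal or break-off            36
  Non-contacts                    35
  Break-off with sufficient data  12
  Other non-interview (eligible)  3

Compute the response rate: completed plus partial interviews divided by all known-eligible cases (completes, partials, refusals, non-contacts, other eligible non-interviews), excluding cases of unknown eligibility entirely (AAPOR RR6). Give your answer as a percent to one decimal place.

60.2%

Numerator: 100 + 12 = 112
Base: 100 + 12 + 36 + 35 + 3 = 186
RR6 = 112 / 186 = 0.6022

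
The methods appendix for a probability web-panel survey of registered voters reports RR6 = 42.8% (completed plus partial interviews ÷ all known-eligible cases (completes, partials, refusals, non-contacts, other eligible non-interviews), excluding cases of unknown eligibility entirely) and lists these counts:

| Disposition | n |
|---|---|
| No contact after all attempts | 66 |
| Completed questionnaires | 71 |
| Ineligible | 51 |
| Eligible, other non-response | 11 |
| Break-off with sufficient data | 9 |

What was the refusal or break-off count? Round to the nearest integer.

30

Numerator = 71 + 9 = 80
RR6 = 80 / D = 0.428
D = 80 / 0.428 = 186.9
Rest of base = 157
refusal or break-off = 186.9 − 157 ≈ 30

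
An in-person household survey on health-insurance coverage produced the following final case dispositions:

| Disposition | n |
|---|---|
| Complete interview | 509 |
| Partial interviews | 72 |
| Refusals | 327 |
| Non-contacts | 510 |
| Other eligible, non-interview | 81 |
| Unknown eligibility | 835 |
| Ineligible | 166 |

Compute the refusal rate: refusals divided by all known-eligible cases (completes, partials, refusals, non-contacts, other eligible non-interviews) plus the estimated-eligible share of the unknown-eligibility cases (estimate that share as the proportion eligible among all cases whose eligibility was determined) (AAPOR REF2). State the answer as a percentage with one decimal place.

14.5%

Numerator = 327
Determined eligible = 509 + 72 + 327 + 510 + 81 = 1499
e = 1499 / (1499 + 166) = 1499 / 1665 = 0.9003
Estimated eligible among unknowns = 0.9003 × 835 = 751.75
Denominator = 1499 + 751.75 = 2250.75
REF2 = 327 / 2250.75 = 0.1453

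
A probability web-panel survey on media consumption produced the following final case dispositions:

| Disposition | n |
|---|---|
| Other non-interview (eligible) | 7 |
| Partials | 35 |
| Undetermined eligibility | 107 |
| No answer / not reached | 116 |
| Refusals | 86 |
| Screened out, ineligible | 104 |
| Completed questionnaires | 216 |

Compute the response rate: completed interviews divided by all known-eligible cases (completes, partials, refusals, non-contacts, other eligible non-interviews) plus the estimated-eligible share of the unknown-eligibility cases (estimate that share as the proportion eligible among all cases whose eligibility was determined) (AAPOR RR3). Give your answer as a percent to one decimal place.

Numerator → 216
Eligible (known) → 216 + 35 + 86 + 116 + 7 = 460
e = 460 / (460 + 104) = 460 / 564 = 0.8156
Estimated eligible among unknowns → 0.8156 × 107 = 87.27
Denom → 460 + 87.27 = 547.27
RR3 = 216 / 547.27 = 0.3947

39.5%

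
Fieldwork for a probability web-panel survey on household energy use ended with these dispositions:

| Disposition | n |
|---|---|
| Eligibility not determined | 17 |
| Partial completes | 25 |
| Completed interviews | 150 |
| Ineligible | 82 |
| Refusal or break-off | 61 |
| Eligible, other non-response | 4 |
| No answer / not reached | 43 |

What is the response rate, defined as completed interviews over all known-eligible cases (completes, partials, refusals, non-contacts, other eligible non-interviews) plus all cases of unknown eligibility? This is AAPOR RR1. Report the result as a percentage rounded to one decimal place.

Numerator = 150
Base = 150 + 25 + 61 + 43 + 4 + 17 = 300
RR1 = 150 / 300 = 0.5000

50.0%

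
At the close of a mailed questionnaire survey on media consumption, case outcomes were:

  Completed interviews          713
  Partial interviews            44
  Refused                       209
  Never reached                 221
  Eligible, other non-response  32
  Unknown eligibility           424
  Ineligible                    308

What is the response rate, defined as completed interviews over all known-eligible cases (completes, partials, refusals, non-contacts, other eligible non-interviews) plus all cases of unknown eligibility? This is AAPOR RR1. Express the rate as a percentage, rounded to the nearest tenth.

43.4%

Numerator → 713
Denominator → 713 + 44 + 209 + 221 + 32 + 424 = 1643
RR1 = 713 / 1643 = 0.4340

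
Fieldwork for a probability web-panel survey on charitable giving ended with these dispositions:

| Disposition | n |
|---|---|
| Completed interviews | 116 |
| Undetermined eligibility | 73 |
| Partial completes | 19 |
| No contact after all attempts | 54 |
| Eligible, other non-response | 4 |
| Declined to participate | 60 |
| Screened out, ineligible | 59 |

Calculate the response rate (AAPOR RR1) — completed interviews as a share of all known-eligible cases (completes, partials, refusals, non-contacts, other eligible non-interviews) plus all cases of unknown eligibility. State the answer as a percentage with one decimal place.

35.6%

Num = 116
Base = 116 + 19 + 60 + 54 + 4 + 73 = 326
RR1 = 116 / 326 = 0.3558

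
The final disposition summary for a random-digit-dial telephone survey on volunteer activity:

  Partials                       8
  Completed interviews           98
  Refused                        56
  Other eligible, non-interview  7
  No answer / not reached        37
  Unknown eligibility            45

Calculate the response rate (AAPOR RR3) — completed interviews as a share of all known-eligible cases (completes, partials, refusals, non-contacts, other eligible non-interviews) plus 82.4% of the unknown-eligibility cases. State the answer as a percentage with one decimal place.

Top = 98
Determined eligible = 98 + 8 + 56 + 37 + 7 = 206
Eligible share of unknowns = 0.8240 × 45 = 37.08
Base = 206 + 37.08 = 243.08
RR3 = 98 / 243.08 = 0.4032

40.3%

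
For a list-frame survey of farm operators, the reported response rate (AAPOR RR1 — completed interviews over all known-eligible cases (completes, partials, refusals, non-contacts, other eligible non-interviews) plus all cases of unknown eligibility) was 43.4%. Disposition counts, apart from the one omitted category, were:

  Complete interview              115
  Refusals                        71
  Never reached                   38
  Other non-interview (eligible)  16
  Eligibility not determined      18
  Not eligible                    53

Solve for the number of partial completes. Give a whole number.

RR1 = 115 / D = 0.434
D = 115 / 0.434 = 265.0
Rest of base = 258
partial completes = 265.0 − 258 ≈ 7

7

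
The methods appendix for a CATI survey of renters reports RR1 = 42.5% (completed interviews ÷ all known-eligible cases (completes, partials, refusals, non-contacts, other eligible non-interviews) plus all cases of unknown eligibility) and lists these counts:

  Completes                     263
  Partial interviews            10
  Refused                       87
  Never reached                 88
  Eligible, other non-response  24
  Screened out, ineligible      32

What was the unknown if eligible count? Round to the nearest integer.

RR1 = 263 / D = 0.425
D = 263 / 0.425 = 618.8
Other denominator terms total 472
unknown if eligible = 618.8 − 472 ≈ 147

147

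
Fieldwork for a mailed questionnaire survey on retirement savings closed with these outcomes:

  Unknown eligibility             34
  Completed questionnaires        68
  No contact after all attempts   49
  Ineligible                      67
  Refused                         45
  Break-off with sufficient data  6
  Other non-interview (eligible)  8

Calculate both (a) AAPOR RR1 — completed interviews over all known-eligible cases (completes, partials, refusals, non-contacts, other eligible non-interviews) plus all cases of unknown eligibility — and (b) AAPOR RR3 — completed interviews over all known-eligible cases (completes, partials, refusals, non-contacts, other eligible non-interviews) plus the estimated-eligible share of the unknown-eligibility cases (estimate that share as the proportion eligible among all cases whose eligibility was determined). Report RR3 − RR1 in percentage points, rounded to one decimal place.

1.5

Num → 68
Base → 68 + 6 + 45 + 49 + 8 + 34 = 210
RR1 = 68 / 210 = 0.3238
Known eligible → 68 + 6 + 45 + 49 + 8 = 176
e = 176 / (176 + 67) = 176 / 243 = 0.7243
Eligible share of unknowns → 0.7243 × 34 = 24.63
Base → 176 + 24.63 = 200.63
RR3 = 68 / 200.63 = 0.3389
Difference = 33.89 − 32.38 = 1.51 percentage points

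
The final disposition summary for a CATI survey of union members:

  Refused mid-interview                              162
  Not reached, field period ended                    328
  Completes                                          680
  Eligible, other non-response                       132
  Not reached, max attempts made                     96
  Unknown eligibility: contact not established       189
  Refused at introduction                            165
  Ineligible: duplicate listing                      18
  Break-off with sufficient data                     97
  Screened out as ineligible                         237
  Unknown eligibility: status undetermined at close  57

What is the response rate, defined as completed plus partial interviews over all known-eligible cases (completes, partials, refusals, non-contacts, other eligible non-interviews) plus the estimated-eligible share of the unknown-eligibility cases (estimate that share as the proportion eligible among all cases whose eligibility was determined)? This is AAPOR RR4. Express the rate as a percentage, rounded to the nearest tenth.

Refusals = 165 + 162 = 327
Non-contacts = 328 + 96 = 424
Unknown if eligible = 189 + 57 = 246
Screened out, ineligible = 237 + 18 = 255
Numerator → 680 + 97 = 777
Known eligible → 680 + 97 + 327 + 424 + 132 = 1660
e = 1660 / (1660 + 255) = 1660 / 1915 = 0.8668
Eligible share of unknowns → 0.8668 × 246 = 213.23
Denominator → 1660 + 213.23 = 1873.23
RR4 = 777 / 1873.23 = 0.4148

41.5%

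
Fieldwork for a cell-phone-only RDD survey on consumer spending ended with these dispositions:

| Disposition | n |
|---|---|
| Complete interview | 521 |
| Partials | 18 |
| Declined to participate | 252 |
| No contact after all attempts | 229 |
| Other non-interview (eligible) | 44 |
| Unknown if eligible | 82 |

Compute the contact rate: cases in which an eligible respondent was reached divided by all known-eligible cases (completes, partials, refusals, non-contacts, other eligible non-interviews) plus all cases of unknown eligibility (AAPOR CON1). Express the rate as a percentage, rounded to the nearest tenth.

Numerator: 521 + 18 + 252 + 44 = 835
Denom: 521 + 18 + 252 + 229 + 44 + 82 = 1146
CON1 = 835 / 1146 = 0.7286

72.9%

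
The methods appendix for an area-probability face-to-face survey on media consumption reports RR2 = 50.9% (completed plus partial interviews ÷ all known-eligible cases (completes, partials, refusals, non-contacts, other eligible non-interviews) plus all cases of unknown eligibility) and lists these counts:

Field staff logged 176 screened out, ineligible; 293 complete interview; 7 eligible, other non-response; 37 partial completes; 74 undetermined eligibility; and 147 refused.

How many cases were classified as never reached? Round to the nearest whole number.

Top: 293 + 37 = 330
RR2 = 330 / D = 0.509
D = 330 / 0.509 = 648.3
Other denominator terms total 558
never reached = 648.3 − 558 ≈ 90

90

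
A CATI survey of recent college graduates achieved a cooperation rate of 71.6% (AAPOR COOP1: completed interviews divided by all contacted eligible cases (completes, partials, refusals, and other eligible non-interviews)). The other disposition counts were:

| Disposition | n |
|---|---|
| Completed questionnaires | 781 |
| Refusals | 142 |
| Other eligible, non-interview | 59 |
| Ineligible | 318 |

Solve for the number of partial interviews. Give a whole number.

COOP1 = 781 / D = 0.716
D = 781 / 0.716 = 1090.8
Rest of base = 982
partial interviews = 1090.8 − 982 ≈ 109

109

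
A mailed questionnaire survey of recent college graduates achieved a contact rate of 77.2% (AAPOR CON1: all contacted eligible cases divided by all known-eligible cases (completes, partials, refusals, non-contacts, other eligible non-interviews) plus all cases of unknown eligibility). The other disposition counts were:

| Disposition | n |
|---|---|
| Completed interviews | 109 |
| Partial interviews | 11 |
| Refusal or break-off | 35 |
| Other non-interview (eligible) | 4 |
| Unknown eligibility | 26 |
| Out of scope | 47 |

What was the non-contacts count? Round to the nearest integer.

21

Numerator = 109 + 11 + 35 + 4 = 159
CON1 = 159 / D = 0.772
D = 159 / 0.772 = 206.0
Other denominator terms total 185
non-contacts = 206.0 − 185 ≈ 21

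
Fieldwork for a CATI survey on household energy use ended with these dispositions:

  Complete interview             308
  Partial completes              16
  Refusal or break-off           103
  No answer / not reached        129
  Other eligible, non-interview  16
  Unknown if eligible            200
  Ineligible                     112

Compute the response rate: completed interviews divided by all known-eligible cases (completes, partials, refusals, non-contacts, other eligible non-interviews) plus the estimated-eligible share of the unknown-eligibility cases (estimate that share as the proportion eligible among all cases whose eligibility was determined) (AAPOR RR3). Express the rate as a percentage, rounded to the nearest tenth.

41.7%

Numerator → 308
Determined eligible → 308 + 16 + 103 + 129 + 16 = 572
e = 572 / (572 + 112) = 572 / 684 = 0.8363
e × U → 0.8363 × 200 = 167.26
Base → 572 + 167.26 = 739.26
RR3 = 308 / 739.26 = 0.4166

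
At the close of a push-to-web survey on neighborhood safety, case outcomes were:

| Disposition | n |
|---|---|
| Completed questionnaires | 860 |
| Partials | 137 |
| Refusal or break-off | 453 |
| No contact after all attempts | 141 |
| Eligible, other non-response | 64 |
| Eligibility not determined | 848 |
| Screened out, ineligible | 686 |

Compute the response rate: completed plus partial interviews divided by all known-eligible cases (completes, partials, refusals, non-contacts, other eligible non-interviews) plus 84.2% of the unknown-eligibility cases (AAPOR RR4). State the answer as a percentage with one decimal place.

42.1%

Numerator: 860 + 137 = 997
Eligible (known): 860 + 137 + 453 + 141 + 64 = 1655
e × U: 0.8420 × 848 = 714.02
Base: 1655 + 714.02 = 2369.02
RR4 = 997 / 2369.02 = 0.4208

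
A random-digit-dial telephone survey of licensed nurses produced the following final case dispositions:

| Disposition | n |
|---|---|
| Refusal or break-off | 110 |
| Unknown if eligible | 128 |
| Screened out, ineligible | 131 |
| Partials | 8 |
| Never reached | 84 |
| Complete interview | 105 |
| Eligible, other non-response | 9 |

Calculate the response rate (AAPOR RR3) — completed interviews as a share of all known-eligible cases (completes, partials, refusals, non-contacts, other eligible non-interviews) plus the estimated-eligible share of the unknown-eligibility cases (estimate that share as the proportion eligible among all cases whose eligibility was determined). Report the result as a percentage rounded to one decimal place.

25.8%

Num → 105
Determined eligible → 105 + 8 + 110 + 84 + 9 = 316
e = 316 / (316 + 131) = 316 / 447 = 0.7069
Eligible share of unknowns → 0.7069 × 128 = 90.48
Denominator → 316 + 90.48 = 406.48
RR3 = 105 / 406.48 = 0.2583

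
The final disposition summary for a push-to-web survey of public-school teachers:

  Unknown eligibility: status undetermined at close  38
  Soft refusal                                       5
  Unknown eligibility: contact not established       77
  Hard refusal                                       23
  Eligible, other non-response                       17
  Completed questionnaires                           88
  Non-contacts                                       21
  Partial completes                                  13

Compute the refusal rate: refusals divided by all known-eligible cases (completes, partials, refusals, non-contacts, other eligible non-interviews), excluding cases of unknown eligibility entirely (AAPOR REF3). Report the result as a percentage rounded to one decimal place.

Refusals = 23 + 5 = 28
Undetermined eligibility = 77 + 38 = 115
Top = 28
Denom = 88 + 13 + 28 + 21 + 17 = 167
REF3 = 28 / 167 = 0.1677

16.8%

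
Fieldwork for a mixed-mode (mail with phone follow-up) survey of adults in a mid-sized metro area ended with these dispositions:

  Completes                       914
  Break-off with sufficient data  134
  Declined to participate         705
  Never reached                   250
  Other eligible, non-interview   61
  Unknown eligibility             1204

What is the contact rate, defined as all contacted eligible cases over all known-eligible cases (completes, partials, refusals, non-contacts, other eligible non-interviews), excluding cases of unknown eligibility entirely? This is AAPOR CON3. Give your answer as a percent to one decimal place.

87.9%

Top → 914 + 134 + 705 + 61 = 1814
Base → 914 + 134 + 705 + 250 + 61 = 2064
CON3 = 1814 / 2064 = 0.8789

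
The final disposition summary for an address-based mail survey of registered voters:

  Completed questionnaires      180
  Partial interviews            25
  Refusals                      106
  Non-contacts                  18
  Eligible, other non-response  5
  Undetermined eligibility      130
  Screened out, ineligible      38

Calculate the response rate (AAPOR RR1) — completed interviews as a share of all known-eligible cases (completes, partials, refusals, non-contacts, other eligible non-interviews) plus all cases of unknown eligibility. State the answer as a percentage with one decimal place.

Num → 180
Denom → 180 + 25 + 106 + 18 + 5 + 130 = 464
RR1 = 180 / 464 = 0.3879

38.8%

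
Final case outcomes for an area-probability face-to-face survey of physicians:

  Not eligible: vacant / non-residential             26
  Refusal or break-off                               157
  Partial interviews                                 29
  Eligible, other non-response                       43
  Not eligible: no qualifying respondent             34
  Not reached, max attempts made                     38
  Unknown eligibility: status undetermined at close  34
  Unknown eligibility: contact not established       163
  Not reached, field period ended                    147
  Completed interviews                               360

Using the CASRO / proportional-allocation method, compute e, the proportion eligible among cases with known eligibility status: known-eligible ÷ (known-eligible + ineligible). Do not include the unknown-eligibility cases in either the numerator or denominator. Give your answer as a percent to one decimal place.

92.8%

Never reached = 147 + 38 = 185
Unknown eligibility = 163 + 34 = 197
Screened out, ineligible = 34 + 26 = 60
Known eligible = 360 + 29 + 157 + 185 + 43 = 774
e = 774 / (774 + 60) = 774 / 834 = 0.9281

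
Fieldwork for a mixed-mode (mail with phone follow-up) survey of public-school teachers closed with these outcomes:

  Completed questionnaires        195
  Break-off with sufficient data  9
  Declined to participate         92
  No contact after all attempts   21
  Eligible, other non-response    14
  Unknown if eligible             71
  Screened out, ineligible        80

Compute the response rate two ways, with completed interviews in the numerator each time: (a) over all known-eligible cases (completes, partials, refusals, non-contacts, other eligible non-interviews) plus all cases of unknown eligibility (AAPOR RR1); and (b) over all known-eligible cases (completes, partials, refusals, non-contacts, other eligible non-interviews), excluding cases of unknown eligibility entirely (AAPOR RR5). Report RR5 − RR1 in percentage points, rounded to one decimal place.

Numerator = 195
Denominator = 195 + 9 + 92 + 21 + 14 + 71 = 402
RR1 = 195 / 402 = 0.4851
Denominator = 195 + 9 + 92 + 21 + 14 = 331
RR5 = 195 / 331 = 0.5891
Difference = 58.91 − 48.51 = 10.40 percentage points

10.4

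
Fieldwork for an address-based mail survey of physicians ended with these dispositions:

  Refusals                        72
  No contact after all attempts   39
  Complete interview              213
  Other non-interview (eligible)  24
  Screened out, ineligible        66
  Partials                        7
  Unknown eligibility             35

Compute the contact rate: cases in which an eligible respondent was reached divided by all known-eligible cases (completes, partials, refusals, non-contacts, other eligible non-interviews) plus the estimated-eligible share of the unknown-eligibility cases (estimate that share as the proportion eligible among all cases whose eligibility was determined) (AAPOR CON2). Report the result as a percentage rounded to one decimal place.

Num = 213 + 7 + 72 + 24 = 316
Eligible (known) = 213 + 7 + 72 + 39 + 24 = 355
e = 355 / (355 + 66) = 355 / 421 = 0.8432
e × U = 0.8432 × 35 = 29.51
Base = 355 + 29.51 = 384.51
CON2 = 316 / 384.51 = 0.8218

82.2%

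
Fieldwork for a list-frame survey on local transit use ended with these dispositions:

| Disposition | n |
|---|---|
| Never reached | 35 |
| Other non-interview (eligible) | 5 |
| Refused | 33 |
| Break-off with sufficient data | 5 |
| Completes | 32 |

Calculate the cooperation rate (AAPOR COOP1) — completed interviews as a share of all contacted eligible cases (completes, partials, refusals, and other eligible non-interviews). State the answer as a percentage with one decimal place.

42.7%

Top: 32
Base: 32 + 5 + 33 + 5 = 75
COOP1 = 32 / 75 = 0.4267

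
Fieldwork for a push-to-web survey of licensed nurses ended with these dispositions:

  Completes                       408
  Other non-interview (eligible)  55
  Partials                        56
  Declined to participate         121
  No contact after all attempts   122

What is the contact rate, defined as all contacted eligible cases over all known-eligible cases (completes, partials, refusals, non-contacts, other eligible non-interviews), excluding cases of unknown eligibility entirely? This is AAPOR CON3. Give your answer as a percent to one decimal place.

84.0%

Top = 408 + 56 + 121 + 55 = 640
Denom = 408 + 56 + 121 + 122 + 55 = 762
CON3 = 640 / 762 = 0.8399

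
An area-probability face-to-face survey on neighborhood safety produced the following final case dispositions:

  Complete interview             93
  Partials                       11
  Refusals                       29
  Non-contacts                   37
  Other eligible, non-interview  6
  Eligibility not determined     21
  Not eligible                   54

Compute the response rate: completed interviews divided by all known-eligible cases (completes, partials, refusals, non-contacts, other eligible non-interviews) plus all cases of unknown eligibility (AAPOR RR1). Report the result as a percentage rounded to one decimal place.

Num: 93
Denominator: 93 + 11 + 29 + 37 + 6 + 21 = 197
RR1 = 93 / 197 = 0.4721

47.2%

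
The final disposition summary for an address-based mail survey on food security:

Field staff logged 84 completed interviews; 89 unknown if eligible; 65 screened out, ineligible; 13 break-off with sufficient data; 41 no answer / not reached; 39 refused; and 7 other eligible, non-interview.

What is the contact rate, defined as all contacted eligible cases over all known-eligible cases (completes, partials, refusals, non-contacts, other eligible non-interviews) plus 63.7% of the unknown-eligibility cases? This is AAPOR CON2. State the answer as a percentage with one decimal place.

Numerator: 84 + 13 + 39 + 7 = 143
Determined eligible: 84 + 13 + 39 + 41 + 7 = 184
Estimated eligible among unknowns: 0.6370 × 89 = 56.69
Denom: 184 + 56.69 = 240.69
CON2 = 143 / 240.69 = 0.5941

59.4%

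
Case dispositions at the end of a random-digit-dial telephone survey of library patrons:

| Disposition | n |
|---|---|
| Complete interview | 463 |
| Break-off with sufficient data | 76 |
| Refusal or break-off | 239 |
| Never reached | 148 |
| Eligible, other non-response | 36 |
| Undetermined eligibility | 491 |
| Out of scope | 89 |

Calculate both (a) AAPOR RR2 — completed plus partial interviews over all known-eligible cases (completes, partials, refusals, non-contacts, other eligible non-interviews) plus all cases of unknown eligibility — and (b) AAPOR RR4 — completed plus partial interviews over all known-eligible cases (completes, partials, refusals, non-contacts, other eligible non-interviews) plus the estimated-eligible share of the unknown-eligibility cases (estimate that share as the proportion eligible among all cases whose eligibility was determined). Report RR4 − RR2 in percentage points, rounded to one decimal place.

1.1

Num: 463 + 76 = 539
Base: 463 + 76 + 239 + 148 + 36 + 491 = 1453
RR2 = 539 / 1453 = 0.3710
Eligible (known): 463 + 76 + 239 + 148 + 36 = 962
e = 962 / (962 + 89) = 962 / 1051 = 0.9153
Eligible share of unknowns: 0.9153 × 491 = 449.41
Base: 962 + 449.41 = 1411.41
RR4 = 539 / 1411.41 = 0.3819
Difference = 38.19 − 37.10 = 1.09 percentage points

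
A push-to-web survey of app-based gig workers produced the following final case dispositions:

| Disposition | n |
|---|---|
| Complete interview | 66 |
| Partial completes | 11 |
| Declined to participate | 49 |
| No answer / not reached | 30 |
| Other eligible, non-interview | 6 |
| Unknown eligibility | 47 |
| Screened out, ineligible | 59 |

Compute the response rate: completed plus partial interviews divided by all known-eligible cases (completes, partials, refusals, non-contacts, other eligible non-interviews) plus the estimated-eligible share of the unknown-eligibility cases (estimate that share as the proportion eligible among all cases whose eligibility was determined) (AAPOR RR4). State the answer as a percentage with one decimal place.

Top → 66 + 11 = 77
Known eligible → 66 + 11 + 49 + 30 + 6 = 162
e = 162 / (162 + 59) = 162 / 221 = 0.7330
e × U → 0.7330 × 47 = 34.45
Denominator → 162 + 34.45 = 196.45
RR4 = 77 / 196.45 = 0.3920

39.2%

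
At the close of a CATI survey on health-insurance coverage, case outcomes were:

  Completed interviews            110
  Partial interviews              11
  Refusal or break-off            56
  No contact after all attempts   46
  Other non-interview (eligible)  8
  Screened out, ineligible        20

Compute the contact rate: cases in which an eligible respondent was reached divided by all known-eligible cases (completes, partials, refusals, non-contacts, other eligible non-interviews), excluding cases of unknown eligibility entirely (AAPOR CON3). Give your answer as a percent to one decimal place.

Num → 110 + 11 + 56 + 8 = 185
Denominator → 110 + 11 + 56 + 46 + 8 = 231
CON3 = 185 / 231 = 0.8009

80.1%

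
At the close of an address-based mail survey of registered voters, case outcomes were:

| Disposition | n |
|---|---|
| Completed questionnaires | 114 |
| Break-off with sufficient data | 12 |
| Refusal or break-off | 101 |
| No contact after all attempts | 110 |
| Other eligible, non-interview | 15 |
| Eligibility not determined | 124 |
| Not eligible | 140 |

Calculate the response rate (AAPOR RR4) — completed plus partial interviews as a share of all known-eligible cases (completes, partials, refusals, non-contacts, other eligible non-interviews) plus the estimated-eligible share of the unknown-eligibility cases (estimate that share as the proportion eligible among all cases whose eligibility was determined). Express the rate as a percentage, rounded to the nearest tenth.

28.6%

Top = 114 + 12 = 126
Known eligible = 114 + 12 + 101 + 110 + 15 = 352
e = 352 / (352 + 140) = 352 / 492 = 0.7154
Eligible share of unknowns = 0.7154 × 124 = 88.71
Base = 352 + 88.71 = 440.71
RR4 = 126 / 440.71 = 0.2859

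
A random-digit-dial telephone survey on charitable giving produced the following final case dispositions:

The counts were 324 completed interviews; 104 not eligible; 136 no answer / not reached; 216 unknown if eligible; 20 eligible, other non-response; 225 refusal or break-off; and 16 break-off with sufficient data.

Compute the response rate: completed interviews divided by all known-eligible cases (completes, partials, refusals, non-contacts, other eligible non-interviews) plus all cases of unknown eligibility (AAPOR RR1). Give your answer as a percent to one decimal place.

34.6%

Num = 324
Denominator = 324 + 16 + 225 + 136 + 20 + 216 = 937
RR1 = 324 / 937 = 0.3458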